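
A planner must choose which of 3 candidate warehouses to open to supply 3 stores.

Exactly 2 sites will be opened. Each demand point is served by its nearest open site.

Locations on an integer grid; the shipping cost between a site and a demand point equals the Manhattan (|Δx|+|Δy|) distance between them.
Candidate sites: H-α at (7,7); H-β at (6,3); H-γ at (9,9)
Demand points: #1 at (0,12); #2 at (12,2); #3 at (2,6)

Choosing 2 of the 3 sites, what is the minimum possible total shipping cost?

25

Open {H-α, H-β}.
  #1→H-α 12, #2→H-β 7, #3→H-α 6  ⇒ total 25.
Compare {H-β, H-γ}: total 26.
Compare {H-α, H-γ}: total 28.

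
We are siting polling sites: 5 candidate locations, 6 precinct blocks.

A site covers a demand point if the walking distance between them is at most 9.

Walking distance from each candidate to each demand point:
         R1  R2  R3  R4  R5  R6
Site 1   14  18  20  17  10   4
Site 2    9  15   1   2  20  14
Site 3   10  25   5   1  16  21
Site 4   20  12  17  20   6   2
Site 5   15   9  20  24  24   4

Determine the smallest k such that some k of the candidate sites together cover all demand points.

Coverage sets (demand points within 9 of each site):
  Site 1: {R6}
  Site 2: {R1, R3, R4}
  Site 3: {R3, R4}
  Site 4: {R5, R6}
  Site 5: {R2, R6}
No 2 sites suffice: every size-2 union leaves at least one demand point uncovered.
But {Site 2, Site 4, Site 5} covers everything, so the minimum is 3.

3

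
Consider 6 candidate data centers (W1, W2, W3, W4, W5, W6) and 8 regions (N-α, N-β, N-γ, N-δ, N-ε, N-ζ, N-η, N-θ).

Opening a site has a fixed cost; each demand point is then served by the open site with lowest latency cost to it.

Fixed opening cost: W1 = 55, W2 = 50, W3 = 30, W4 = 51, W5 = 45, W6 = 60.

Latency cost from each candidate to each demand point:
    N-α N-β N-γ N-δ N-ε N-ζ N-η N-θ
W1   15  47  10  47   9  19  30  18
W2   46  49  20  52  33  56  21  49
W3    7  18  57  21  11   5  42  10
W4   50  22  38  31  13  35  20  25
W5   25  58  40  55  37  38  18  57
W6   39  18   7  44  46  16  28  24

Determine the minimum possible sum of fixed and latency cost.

Open {W2, W3}: assign each demand point to its cheapest open site.
  N-α→W3 7, N-β→W3 18, N-γ→W2 20, N-δ→W3 21, N-ε→W3 11, N-ζ→W3 5, N-η→W2 21, N-θ→W3 10
  latency cost 113, fixed 80 → total 193.
Compare {W1, W3}: latency cost 110 + fixed 85 = 195.
Compare {W3, W6}: latency cost 107 + fixed 90 = 197.
Compare {W3}: latency cost 171 + fixed 30 = 201.
All other subsets cost ≥ 195. Minimum total cost: 193.

193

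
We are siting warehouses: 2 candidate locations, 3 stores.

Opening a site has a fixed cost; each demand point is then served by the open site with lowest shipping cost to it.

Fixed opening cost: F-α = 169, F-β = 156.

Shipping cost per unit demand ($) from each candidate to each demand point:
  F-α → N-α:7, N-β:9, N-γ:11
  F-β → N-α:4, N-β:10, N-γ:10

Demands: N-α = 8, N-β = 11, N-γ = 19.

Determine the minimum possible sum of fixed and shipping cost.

Open {F-β}: assign each demand point to its cheapest open site.
  N-α→F-β 8×4=32, N-β→F-β 11×10=110, N-γ→F-β 19×10=190
  shipping cost 332, fixed 156 → total 488.
Compare {F-α}: shipping cost 364 + fixed 169 = 533.
Compare {F-α, F-β}: shipping cost 321 + fixed 325 = 646.

488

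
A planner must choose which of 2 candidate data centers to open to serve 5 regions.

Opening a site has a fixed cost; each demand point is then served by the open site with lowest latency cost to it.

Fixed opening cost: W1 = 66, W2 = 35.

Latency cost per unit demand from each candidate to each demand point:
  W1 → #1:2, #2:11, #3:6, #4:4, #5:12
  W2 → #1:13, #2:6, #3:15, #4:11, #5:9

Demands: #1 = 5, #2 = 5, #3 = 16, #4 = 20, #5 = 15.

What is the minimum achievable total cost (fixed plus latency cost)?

452

Open {W1, W2}: assign each demand point to its cheapest open site.
  #1→W1 5×2=10, #2→W2 5×6=30, #3→W1 16×6=96, #4→W1 20×4=80, #5→W2 15×9=135
  latency cost 351, fixed 101 → total 452.
Compare {W1}: latency cost 421 + fixed 66 = 487.
Compare {W2}: latency cost 690 + fixed 35 = 725.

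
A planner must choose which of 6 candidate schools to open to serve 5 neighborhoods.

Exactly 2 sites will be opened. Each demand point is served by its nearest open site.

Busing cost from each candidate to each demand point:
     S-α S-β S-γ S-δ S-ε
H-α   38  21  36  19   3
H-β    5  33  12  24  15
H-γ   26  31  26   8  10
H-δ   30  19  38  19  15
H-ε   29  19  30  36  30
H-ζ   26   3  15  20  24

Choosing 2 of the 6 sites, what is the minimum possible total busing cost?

Open {H-β, H-ζ}.
  S-α→H-β 5, S-β→H-ζ 3, S-γ→H-β 12, S-δ→H-ζ 20, S-ε→H-β 15  ⇒ total 55.
Compare {H-α, H-β}: total 60.
Compare {H-γ, H-ζ}: total 62.
No size-2 selection does better; minimum is 55.

55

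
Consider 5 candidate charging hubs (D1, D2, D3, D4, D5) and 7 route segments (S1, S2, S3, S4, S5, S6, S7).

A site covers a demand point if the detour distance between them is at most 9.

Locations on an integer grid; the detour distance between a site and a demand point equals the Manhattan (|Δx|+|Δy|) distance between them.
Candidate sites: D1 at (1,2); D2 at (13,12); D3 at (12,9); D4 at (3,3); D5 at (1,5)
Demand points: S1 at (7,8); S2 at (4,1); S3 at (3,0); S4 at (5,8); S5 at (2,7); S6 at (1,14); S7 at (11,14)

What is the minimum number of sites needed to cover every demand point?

2

Coverage sets (demand points within 9 of each site):
  D1: {S2, S3, S5}
  D2: {S7}
  D3: {S1, S4, S7}
  D4: {S1, S2, S3, S4, S5}
  D5: {S1, S2, S3, S4, S5, S6}
No single site covers all 7 demand points.
But {D2, D5} covers everything, so the minimum is 2.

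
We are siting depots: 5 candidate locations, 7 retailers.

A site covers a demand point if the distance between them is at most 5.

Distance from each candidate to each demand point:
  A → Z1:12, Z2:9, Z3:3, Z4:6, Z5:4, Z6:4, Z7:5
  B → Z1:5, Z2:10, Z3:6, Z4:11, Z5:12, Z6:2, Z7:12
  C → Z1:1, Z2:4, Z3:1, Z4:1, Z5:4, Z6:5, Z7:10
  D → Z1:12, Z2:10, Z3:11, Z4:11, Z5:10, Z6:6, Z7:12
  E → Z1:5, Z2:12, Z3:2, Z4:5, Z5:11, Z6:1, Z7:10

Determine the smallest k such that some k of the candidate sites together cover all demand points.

Coverage sets (demand points within 5 of each site):
  A: {Z3, Z5, Z6, Z7}
  B: {Z1, Z6}
  C: {Z1, Z2, Z3, Z4, Z5, Z6}
  D: {}
  E: {Z1, Z3, Z4, Z6}
No single site covers all 7 demand points.
But {A, C} covers everything, so the minimum is 2.

2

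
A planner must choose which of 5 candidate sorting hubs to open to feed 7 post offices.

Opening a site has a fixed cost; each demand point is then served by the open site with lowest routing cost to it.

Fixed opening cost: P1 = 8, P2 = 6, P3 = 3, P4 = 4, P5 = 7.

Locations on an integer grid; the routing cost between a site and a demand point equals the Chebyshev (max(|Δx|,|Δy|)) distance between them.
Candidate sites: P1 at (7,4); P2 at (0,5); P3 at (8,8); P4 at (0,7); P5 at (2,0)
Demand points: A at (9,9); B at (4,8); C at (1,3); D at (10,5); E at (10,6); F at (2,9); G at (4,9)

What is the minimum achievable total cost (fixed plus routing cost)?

27

Open {P3, P4}: assign each demand point to its cheapest open site.
  A→P3 1, B→P3 4, C→P4 4, D→P3 3, E→P3 2, F→P4 2, G→P3 4
  routing cost 20, fixed 7 → total 27.
Compare {P2, P3}: routing cost 20 + fixed 9 = 29.
Compare {P3}: routing cost 27 + fixed 3 = 30.
Compare {P2, P3, P4}: routing cost 18 + fixed 13 = 31.
All other subsets cost ≥ 29. Minimum total cost: 27.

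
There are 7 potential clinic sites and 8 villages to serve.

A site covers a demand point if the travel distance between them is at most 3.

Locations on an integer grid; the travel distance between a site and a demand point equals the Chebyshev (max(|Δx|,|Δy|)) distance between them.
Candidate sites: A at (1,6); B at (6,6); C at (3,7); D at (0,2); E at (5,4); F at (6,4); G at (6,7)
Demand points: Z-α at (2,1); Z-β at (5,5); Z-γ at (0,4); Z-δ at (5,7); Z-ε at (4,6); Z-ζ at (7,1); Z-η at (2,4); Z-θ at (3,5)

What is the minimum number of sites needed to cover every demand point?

Coverage sets (demand points within 3 of each site):
  A: {Z-γ, Z-ε, Z-η, Z-θ}
  B: {Z-β, Z-δ, Z-ε, Z-θ}
  C: {Z-β, Z-γ, Z-δ, Z-ε, Z-η, Z-θ}
  D: {Z-α, Z-γ, Z-η, Z-θ}
  E: {Z-α, Z-β, Z-δ, Z-ε, Z-ζ, Z-η, Z-θ}
  F: {Z-β, Z-δ, Z-ε, Z-ζ, Z-θ}
  G: {Z-β, Z-δ, Z-ε, Z-θ}
No single site covers all 8 demand points.
But {A, E} covers everything, so the minimum is 2.

2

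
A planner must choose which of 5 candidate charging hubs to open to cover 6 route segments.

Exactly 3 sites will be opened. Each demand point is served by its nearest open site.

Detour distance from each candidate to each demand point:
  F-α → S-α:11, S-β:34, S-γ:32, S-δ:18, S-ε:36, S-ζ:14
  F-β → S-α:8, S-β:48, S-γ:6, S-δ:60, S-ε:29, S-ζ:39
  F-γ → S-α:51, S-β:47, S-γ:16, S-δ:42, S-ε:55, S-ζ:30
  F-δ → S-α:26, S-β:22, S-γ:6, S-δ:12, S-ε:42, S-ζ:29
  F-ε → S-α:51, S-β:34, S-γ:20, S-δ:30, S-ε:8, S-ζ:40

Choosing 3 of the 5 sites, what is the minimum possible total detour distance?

73

Open {F-α, F-δ, F-ε}.
  S-α→F-α 11, S-β→F-δ 22, S-γ→F-δ 6, S-δ→F-δ 12, S-ε→F-ε 8, S-ζ→F-α 14  ⇒ total 73.
Compare {F-β, F-δ, F-ε}: total 85.
Compare {F-α, F-β, F-ε}: total 88.
No size-3 selection does better; minimum is 73.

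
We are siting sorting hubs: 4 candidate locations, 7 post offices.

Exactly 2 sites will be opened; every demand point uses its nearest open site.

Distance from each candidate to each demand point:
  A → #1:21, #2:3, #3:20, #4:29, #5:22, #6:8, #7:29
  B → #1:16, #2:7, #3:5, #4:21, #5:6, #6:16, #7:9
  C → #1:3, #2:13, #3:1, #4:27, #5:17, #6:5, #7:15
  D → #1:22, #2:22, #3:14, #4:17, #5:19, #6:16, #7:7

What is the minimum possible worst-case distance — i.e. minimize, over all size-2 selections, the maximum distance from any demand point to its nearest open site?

17

Open {B, D}.
  Farthest demand point is #4 at distance 17 (to D); all others are ≤ 17.
With {C, D} the worst case is 17.
With {A, B} the worst case is 21.
No size-2 selection achieves below 17.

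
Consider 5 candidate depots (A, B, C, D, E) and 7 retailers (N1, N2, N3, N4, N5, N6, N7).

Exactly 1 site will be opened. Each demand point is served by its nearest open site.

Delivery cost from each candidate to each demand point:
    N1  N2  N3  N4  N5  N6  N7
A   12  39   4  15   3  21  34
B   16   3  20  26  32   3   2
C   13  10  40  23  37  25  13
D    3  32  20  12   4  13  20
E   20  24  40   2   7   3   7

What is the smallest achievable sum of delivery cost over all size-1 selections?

Open {B}.
  N1→B 16, N2→B 3, N3→B 20, N4→B 26, N5→B 32, N6→B 3, N7→B 2  ⇒ total 102.
Compare {E}: total 103.
Compare {D}: total 104.
No size-1 selection does better; minimum is 102.

102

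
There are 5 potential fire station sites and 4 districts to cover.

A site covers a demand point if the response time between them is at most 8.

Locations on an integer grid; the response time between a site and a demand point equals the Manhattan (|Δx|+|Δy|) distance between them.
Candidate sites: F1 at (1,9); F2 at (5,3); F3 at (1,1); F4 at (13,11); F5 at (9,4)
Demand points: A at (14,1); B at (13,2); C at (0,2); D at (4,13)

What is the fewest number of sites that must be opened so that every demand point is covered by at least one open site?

Coverage sets (demand points within 8 of each site):
  F1: {C, D}
  F2: {C}
  F3: {C}
  F4: {}
  F5: {A, B}
No single site covers all 4 demand points.
But {F1, F5} covers everything, so the minimum is 2.

2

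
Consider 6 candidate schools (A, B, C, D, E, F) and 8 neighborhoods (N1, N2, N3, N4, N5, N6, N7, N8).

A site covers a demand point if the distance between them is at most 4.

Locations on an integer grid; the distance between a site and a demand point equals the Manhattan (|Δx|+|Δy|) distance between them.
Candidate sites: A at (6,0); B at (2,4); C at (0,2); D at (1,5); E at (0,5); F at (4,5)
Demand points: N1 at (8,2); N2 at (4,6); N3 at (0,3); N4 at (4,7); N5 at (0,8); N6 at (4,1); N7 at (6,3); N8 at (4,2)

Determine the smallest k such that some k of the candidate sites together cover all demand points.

Coverage sets (demand points within 4 of each site):
  A: {N1, N6, N7, N8}
  B: {N2, N3, N8}
  C: {N3, N8}
  D: {N2, N3, N5}
  E: {N3, N5}
  F: {N2, N4, N6, N7, N8}
No 2 sites suffice: every size-2 union leaves at least one demand point uncovered.
But {A, D, F} covers everything, so the minimum is 3.

3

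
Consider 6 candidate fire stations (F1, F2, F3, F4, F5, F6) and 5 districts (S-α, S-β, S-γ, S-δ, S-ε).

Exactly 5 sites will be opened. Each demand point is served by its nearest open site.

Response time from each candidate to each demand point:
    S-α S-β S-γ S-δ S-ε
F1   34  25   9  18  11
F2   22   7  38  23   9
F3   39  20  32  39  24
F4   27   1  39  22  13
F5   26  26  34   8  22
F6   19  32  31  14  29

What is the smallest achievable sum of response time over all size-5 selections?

Open {F1, F2, F4, F5, F6}.
  S-α→F6 19, S-β→F4 1, S-γ→F1 9, S-δ→F5 8, S-ε→F2 9  ⇒ total 46.
Compare {F1, F3, F4, F5, F6}: total 48.
Compare {F1, F2, F3, F4, F5}: total 49.
No size-5 selection does better; minimum is 46.

46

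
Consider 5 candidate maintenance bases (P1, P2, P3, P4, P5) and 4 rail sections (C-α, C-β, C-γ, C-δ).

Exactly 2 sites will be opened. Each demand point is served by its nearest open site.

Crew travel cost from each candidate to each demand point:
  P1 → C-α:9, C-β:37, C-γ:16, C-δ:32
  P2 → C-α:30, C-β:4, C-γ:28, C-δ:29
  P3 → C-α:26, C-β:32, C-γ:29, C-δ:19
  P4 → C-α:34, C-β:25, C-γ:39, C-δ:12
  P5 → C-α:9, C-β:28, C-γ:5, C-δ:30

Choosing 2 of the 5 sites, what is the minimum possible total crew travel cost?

47

Open {P2, P5}.
  C-α→P5 9, C-β→P2 4, C-γ→P5 5, C-δ→P2 29  ⇒ total 47.
Compare {P4, P5}: total 51.
Compare {P1, P2}: total 58.
No size-2 selection does better; minimum is 47.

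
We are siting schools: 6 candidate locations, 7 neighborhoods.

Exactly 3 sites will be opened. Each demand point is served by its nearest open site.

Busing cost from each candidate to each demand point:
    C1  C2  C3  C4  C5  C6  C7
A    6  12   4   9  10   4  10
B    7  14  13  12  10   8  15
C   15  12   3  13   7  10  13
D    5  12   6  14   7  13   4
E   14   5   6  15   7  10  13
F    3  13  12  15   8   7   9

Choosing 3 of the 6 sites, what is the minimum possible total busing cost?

Open {A, D, E}.
  C1→D 5, C2→E 5, C3→A 4, C4→A 9, C5→D 7, C6→A 4, C7→D 4  ⇒ total 38.
Compare {A, E, F}: total 41.
Compare {A, D, F}: total 43.
No size-3 selection does better; minimum is 38.

38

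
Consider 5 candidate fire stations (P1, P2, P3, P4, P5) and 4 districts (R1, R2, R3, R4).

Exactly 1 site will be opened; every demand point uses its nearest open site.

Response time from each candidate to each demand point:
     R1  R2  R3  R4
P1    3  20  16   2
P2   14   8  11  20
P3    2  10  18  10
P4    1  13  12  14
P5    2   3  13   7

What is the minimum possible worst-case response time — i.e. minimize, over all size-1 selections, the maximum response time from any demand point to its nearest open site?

13

Open {P5}.
  Farthest demand point is R3 at response time 13 (to P5); all others are ≤ 13.
With {P4} the worst case is 14.
With {P3} the worst case is 18.
No size-1 selection achieves below 13.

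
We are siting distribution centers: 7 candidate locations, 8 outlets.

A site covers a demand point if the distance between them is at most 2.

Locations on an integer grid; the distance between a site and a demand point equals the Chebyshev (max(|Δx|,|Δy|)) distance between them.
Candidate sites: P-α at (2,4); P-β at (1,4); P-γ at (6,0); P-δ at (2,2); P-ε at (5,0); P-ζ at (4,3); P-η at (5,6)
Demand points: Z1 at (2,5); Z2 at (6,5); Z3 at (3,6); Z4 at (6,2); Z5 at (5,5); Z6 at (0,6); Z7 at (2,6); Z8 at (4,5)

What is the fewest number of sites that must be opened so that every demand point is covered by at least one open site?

2

Coverage sets (demand points within 2 of each site):
  P-α: {Z1, Z3, Z6, Z7, Z8}
  P-β: {Z1, Z3, Z6, Z7}
  P-γ: {Z4}
  P-δ: {}
  P-ε: {Z4}
  P-ζ: {Z1, Z2, Z4, Z5, Z8}
  P-η: {Z2, Z3, Z5, Z8}
No single site covers all 8 demand points.
But {P-α, P-ζ} covers everything, so the minimum is 2.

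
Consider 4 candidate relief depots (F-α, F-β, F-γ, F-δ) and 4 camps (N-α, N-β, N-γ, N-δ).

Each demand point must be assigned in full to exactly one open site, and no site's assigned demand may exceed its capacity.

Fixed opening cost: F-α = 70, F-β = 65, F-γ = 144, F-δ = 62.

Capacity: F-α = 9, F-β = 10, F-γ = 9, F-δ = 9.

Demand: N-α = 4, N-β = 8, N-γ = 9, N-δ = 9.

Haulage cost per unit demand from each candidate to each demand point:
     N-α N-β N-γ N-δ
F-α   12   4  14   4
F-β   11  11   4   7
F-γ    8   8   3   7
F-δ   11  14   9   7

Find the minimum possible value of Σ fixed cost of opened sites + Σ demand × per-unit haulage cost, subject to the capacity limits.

504

Open {F-α, F-β, F-γ, F-δ}; cheapest assignment that respects the capacities:
  F-α (cap 9, load 8): N-β — cost 8×4 = 32
  F-β (cap 10, load 9): N-γ — cost 9×4 = 36
  F-γ (cap 9, load 4): N-α — cost 4×8 = 32
  F-δ (cap 9, load 9): N-δ — cost 9×7 = 63
  Shipping 163, fixed 341 → total 504.
  Any other capacity-feasible assignment to {F-α, F-β, F-γ, F-δ} ships for at least 163.
Total demand is 30 and no other set of sites has combined capacity ≥ 30, so {F-α, F-β, F-γ, F-δ} is the only feasible choice of open sites. Minimum: 504.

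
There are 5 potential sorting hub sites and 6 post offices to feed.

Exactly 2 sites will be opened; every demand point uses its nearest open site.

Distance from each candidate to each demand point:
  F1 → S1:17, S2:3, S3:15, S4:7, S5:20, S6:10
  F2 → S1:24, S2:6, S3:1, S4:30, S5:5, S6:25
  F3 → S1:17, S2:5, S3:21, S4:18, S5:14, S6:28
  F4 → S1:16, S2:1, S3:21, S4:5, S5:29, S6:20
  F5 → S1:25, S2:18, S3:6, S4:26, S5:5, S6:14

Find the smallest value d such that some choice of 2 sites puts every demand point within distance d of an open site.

16

Open {F4, F5}.
  Farthest demand point is S1 at distance 16 (to F4); all others are ≤ 16.
With {F1, F2} the worst case is 17.
With {F1, F3} the worst case is 17.
No size-2 selection achieves below 16.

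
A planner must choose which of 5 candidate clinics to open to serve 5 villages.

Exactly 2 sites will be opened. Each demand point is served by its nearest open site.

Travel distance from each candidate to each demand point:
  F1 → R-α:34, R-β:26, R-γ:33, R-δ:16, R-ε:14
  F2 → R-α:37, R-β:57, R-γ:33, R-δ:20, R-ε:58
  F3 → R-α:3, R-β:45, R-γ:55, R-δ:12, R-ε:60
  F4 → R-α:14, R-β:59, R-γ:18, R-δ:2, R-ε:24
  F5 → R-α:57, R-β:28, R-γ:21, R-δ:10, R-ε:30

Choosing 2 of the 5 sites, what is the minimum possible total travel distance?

74

Open {F1, F4}.
  R-α→F4 14, R-β→F1 26, R-γ→F4 18, R-δ→F4 2, R-ε→F1 14  ⇒ total 74.
Compare {F4, F5}: total 86.
Compare {F1, F3}: total 88.
No size-2 selection does better; minimum is 74.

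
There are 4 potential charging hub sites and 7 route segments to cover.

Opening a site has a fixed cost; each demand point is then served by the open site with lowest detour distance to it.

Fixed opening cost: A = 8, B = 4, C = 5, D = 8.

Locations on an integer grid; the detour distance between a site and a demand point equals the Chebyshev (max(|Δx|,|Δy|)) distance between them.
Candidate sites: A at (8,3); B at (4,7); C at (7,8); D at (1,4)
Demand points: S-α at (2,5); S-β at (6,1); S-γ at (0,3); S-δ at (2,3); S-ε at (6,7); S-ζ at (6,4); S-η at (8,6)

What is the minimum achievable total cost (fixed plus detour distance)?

Open {C, D}: assign each demand point to its cheapest open site.
  S-α→D 1, S-β→D 5, S-γ→D 1, S-δ→D 1, S-ε→C 1, S-ζ→C 4, S-η→C 2
  detour distance 15, fixed 13 → total 28.
Compare {B}: detour distance 25 + fixed 4 = 29.
Compare {B, D}: detour distance 17 + fixed 12 = 29.
Compare {A, D}: detour distance 14 + fixed 16 = 30.
All other subsets cost ≥ 29. Minimum total cost: 28.

28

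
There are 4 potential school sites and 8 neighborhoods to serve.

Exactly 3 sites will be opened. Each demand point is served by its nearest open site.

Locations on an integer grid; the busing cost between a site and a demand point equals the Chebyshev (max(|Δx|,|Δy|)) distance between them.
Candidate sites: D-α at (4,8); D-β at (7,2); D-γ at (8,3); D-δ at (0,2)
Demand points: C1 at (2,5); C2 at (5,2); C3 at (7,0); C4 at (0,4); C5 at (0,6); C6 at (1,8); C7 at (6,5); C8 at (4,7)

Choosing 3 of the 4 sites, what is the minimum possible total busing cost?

20

Open {D-α, D-β, D-δ}.
  C1→D-α 3, C2→D-β 2, C3→D-β 2, C4→D-δ 2, C5→D-α 4, C6→D-α 3, C7→D-α 3, C8→D-α 1  ⇒ total 20.
Compare {D-α, D-β, D-γ}: total 21.
Compare {D-α, D-γ, D-δ}: total 21.
No size-3 selection does better; minimum is 20.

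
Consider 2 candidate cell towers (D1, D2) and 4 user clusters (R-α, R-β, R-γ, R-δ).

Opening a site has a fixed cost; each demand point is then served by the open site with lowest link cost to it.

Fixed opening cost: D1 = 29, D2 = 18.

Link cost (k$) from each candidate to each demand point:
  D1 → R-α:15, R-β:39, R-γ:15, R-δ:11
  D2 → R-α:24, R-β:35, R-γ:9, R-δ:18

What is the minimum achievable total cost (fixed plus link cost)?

Open {D2}: assign each demand point to its cheapest open site.
  R-α→D2 24, R-β→D2 35, R-γ→D2 9, R-δ→D2 18
  link cost 86, fixed 18 → total 104.
Compare {D1}: link cost 80 + fixed 29 = 109.
Compare {D1, D2}: link cost 70 + fixed 47 = 117.

104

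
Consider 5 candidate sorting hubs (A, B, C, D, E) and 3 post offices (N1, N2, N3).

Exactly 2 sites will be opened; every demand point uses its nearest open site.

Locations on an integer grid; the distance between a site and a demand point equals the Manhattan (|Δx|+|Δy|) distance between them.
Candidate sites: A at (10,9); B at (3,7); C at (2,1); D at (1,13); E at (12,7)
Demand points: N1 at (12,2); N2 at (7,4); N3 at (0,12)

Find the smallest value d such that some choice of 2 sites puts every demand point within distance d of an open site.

Open {B, E}.
  Farthest demand point is N3 at distance 8 (to B); all others are ≤ 8.
With {D, E} the worst case is 8.
With {A, B} the worst case is 9.
No size-2 selection achieves below 8.

8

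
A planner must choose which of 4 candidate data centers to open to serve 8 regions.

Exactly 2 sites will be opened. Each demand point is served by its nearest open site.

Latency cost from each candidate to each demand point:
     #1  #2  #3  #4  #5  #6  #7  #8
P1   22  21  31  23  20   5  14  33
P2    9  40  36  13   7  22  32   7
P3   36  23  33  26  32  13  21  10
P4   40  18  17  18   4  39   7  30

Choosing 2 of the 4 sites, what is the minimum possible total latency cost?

97

Open {P2, P4}.
  #1→P2 9, #2→P4 18, #3→P4 17, #4→P2 13, #5→P4 4, #6→P2 22, #7→P4 7, #8→P2 7  ⇒ total 97.
Compare {P1, P2}: total 107.
Compare {P1, P4}: total 121.
No size-2 selection does better; minimum is 97.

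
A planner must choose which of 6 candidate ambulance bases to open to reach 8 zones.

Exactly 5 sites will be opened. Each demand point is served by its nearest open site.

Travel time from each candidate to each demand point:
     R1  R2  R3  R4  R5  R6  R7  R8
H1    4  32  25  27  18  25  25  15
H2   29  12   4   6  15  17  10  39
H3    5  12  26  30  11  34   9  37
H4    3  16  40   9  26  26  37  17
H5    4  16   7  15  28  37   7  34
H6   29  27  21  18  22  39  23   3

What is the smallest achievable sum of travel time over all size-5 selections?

63

Open {H2, H3, H4, H5, H6}.
  R1→H4 3, R2→H2 12, R3→H2 4, R4→H2 6, R5→H3 11, R6→H2 17, R7→H5 7, R8→H6 3  ⇒ total 63.
Compare {H1, H2, H3, H5, H6}: total 64.
Compare {H1, H2, H3, H4, H6}: total 65.
No size-5 selection does better; minimum is 63.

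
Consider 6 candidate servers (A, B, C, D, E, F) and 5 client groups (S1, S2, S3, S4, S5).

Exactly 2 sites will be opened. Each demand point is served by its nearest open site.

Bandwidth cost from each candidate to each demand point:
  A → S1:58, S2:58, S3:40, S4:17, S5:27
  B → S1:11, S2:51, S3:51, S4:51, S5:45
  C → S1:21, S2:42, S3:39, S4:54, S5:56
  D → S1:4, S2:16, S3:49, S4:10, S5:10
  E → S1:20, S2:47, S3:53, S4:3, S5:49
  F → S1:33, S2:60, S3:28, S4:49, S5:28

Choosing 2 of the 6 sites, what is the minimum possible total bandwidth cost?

68

Open {D, F}.
  S1→D 4, S2→D 16, S3→F 28, S4→D 10, S5→D 10  ⇒ total 68.
Compare {C, D}: total 79.
Compare {A, D}: total 80.
No size-2 selection does better; minimum is 68.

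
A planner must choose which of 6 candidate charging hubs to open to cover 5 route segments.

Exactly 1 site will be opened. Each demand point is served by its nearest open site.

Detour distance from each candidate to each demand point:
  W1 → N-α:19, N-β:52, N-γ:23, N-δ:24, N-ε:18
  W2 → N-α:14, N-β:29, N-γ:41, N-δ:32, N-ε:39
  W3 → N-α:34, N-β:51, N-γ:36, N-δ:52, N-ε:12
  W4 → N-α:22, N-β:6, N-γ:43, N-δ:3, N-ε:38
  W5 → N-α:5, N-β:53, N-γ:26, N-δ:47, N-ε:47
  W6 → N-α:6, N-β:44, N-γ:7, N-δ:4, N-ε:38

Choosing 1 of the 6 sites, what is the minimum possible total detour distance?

99

Open {W6}.
  N-α→W6 6, N-β→W6 44, N-γ→W6 7, N-δ→W6 4, N-ε→W6 38  ⇒ total 99.
Compare {W4}: total 112.
Compare {W1}: total 136.
No size-1 selection does better; minimum is 99.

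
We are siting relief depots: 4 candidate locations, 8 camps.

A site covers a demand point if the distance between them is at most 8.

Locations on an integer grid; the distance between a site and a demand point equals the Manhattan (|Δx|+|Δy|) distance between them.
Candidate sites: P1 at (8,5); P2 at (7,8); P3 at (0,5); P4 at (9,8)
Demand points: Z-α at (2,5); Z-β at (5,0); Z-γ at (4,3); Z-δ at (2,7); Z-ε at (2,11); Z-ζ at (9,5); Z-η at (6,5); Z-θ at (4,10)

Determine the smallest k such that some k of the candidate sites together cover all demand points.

2

Coverage sets (demand points within 8 of each site):
  P1: {Z-α, Z-β, Z-γ, Z-δ, Z-ζ, Z-η}
  P2: {Z-α, Z-γ, Z-δ, Z-ε, Z-ζ, Z-η, Z-θ}
  P3: {Z-α, Z-γ, Z-δ, Z-ε, Z-η}
  P4: {Z-δ, Z-ζ, Z-η, Z-θ}
No single site covers all 8 demand points.
But {P1, P2} covers everything, so the minimum is 2.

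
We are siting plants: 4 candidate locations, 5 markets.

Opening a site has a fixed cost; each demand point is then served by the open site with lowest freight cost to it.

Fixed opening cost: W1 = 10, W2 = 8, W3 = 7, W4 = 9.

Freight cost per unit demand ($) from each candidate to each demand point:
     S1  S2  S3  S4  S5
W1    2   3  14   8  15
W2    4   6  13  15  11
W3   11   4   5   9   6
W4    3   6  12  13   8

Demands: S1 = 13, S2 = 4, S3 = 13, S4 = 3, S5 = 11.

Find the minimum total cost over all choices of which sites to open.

210

Open {W1, W3}: assign each demand point to its cheapest open site.
  S1→W1 13×2=26, S2→W1 4×3=12, S3→W3 13×5=65, S4→W1 3×8=24, S5→W3 11×6=66
  freight cost 193, fixed 17 → total 210.
Compare {W1, W2, W3}: freight cost 193 + fixed 25 = 218.
Compare {W1, W3, W4}: freight cost 193 + fixed 26 = 219.
Compare {W1, W2, W3, W4}: freight cost 193 + fixed 34 = 227.
All other subsets cost ≥ 218. Minimum total cost: 210.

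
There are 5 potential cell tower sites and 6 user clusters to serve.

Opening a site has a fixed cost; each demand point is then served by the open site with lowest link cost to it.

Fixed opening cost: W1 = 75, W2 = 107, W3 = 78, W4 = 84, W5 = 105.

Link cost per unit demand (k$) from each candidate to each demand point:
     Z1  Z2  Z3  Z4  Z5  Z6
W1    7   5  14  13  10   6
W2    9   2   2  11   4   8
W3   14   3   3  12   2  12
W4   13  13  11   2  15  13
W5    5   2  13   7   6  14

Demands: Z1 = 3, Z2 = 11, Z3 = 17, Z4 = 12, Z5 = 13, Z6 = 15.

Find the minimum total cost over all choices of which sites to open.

Open {W2, W4}: assign each demand point to its cheapest open site.
  Z1→W2 3×9=27, Z2→W2 11×2=22, Z3→W2 17×2=34, Z4→W4 12×2=24, Z5→W2 13×4=52, Z6→W2 15×8=120
  link cost 279, fixed 191 → total 470.
Compare {W1, W3, W4}: link cost 245 + fixed 237 = 482.
Compare {W2}: link cost 387 + fixed 107 = 494.
Compare {W1, W2, W4}: link cost 243 + fixed 266 = 509.
All other subsets cost ≥ 482. Minimum total cost: 470.

470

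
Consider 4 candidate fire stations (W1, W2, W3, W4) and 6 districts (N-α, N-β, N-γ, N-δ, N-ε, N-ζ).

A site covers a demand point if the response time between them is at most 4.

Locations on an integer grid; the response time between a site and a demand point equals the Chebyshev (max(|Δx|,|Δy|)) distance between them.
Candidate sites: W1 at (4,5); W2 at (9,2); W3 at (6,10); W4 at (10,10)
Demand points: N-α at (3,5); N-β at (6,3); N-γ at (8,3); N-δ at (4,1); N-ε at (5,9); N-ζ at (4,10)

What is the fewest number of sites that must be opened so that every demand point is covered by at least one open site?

Coverage sets (demand points within 4 of each site):
  W1: {N-α, N-β, N-γ, N-δ, N-ε}
  W2: {N-β, N-γ}
  W3: {N-ε, N-ζ}
  W4: {}
No single site covers all 6 demand points.
But {W1, W3} covers everything, so the minimum is 2.

2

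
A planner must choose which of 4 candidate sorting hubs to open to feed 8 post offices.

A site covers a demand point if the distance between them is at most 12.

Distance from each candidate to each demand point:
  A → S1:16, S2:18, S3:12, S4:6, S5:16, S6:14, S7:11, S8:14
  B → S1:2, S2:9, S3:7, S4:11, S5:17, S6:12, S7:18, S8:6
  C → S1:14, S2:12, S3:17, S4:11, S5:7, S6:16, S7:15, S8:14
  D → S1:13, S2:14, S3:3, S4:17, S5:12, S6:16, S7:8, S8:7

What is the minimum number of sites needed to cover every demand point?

Coverage sets (demand points within 12 of each site):
  A: {S3, S4, S7}
  B: {S1, S2, S3, S4, S6, S8}
  C: {S2, S4, S5}
  D: {S3, S5, S7, S8}
No single site covers all 8 demand points.
But {B, D} covers everything, so the minimum is 2.

2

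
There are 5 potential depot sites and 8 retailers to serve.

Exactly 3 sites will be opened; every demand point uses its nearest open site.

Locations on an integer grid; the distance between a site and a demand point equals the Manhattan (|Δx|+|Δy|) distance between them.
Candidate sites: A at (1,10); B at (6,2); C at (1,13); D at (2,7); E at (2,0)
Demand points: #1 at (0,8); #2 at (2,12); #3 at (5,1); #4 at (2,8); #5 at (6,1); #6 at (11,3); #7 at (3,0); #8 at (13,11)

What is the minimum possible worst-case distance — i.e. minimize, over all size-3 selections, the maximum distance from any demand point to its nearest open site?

13

Open {A, B, C}.
  Farthest demand point is #8 at distance 13 (to A); all others are ≤ 13.
With {A, B, D} the worst case is 13.
With {A, B, E} the worst case is 13.
No size-3 selection achieves below 13.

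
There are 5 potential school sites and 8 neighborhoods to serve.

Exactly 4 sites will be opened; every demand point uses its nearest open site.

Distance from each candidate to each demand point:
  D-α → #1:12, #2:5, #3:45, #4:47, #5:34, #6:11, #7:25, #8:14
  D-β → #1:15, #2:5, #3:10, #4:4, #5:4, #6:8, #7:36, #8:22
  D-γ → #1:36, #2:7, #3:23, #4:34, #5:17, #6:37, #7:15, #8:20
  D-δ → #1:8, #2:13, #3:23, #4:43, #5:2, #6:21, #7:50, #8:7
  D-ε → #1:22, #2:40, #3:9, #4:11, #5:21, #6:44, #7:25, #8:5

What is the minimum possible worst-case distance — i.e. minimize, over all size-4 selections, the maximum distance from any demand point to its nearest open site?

15

Open {D-α, D-β, D-γ, D-δ}.
  Farthest demand point is #7 at distance 15 (to D-γ); all others are ≤ 15.
With {D-α, D-β, D-γ, D-ε} the worst case is 15.
With {D-α, D-γ, D-δ, D-ε} the worst case is 15.
No size-4 selection achieves below 15.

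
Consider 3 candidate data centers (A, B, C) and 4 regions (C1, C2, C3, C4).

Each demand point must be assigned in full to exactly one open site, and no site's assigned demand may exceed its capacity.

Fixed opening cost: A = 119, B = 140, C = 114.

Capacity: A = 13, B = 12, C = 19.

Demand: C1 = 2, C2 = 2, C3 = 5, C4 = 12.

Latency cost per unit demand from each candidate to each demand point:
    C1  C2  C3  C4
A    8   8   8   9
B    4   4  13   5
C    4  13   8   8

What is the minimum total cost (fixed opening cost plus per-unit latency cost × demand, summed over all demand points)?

Open {B, C}; cheapest assignment that respects the capacities:
  B (cap 12, load 12): C4 — cost 12×5 = 60
  C (cap 19, load 9): C1, C2, C3 — cost 2×4 + 2×13 + 5×8 = 74
  Shipping 134, fixed 254 → total 388.
  Any other capacity-feasible assignment to {B, C} ships for at least 134.
Compare {A, B}: its best feasible assignment gives total 391.
Compare {A, C}: its best feasible assignment gives total 393.
Every other set of open sites that can feasibly serve all demand totals ≥ 391 even under its best assignment. Minimum: 388.

388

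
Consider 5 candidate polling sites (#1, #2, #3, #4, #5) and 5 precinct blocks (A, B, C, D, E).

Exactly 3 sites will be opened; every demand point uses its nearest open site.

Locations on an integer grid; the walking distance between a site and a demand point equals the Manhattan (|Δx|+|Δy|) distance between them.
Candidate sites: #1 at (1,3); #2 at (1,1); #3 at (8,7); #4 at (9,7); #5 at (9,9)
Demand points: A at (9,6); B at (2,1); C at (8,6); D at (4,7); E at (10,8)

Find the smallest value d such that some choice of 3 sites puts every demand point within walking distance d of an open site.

Open {#1, #2, #3}.
  Farthest demand point is D at walking distance 4 (to #3); all others are ≤ 4.
With {#1, #3, #4} the worst case is 4.
With {#1, #3, #5} the worst case is 4.
No size-3 selection achieves below 4.

4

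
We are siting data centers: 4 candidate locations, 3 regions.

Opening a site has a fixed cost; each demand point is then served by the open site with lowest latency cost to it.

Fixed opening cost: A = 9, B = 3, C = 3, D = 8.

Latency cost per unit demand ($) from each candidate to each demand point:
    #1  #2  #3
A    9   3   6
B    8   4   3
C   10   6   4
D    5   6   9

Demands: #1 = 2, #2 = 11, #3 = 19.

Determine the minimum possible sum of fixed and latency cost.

118

Open {A, B}: assign each demand point to its cheapest open site.
  #1→B 2×8=16, #2→A 11×3=33, #3→B 19×3=57
  latency cost 106, fixed 12 → total 118.
Compare {B}: latency cost 117 + fixed 3 = 120.
Compare {A, B, D}: latency cost 100 + fixed 20 = 120.
Compare {A, B, C}: latency cost 106 + fixed 15 = 121.
All other subsets cost ≥ 120. Minimum total cost: 118.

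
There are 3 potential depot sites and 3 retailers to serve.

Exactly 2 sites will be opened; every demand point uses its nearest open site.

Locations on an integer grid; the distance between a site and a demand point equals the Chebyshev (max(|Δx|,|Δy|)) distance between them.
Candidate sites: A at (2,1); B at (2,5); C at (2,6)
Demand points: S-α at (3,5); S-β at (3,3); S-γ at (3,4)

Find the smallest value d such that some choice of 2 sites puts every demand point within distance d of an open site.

2

Open {A, B}.
  Farthest demand point is S-β at distance 2 (to A); all others are ≤ 2.
With {A, C} the worst case is 2.
With {B, C} the worst case is 2.
No size-2 selection achieves below 2.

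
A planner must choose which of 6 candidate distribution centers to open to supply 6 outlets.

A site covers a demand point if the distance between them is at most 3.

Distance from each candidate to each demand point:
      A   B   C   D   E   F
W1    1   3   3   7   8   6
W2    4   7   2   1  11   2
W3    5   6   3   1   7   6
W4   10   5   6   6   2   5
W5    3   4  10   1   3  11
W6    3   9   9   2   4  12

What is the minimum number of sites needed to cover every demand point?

Coverage sets (demand points within 3 of each site):
  W1: {A, B, C}
  W2: {C, D, F}
  W3: {C, D}
  W4: {E}
  W5: {A, D, E}
  W6: {A, D}
No 2 sites suffice: every size-2 union leaves at least one demand point uncovered.
But {W1, W2, W4} covers everything, so the minimum is 3.

3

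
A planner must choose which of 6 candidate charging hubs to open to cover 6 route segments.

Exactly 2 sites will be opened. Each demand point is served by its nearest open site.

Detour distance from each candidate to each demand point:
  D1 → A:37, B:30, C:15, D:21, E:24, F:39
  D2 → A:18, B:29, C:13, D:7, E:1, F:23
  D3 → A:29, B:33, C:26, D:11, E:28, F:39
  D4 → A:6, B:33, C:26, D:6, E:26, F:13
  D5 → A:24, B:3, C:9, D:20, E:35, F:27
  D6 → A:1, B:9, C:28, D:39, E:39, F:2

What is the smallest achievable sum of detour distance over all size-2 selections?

33

Open {D2, D6}.
  A→D6 1, B→D6 9, C→D2 13, D→D2 7, E→D2 1, F→D6 2  ⇒ total 33.
Compare {D2, D5}: total 61.
Compare {D4, D5}: total 63.
No size-2 selection does better; minimum is 33.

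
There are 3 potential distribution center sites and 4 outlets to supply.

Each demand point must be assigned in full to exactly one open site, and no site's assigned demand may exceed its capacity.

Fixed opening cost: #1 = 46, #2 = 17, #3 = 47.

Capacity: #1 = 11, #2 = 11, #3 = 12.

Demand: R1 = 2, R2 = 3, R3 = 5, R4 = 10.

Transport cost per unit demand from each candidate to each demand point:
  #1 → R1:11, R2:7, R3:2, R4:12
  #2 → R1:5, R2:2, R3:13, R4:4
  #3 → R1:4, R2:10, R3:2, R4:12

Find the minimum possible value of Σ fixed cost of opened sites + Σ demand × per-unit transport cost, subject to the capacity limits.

152

Open {#2, #3}; cheapest assignment that respects the capacities:
  #2 (cap 11, load 10): R4 — cost 10×4 = 40
  #3 (cap 12, load 10): R1, R2, R3 — cost 2×4 + 3×10 + 5×2 = 48
  Shipping 88, fixed 64 → total 152.
  Any other capacity-feasible assignment to {#2, #3} ships for at least 88.
Compare {#1, #2}: its best feasible assignment gives total 156.
Compare {#1, #2, #3}: its best feasible assignment gives total 189.
Every other set of open sites that can feasibly serve all demand totals ≥ 156 even under its best assignment. Minimum: 152.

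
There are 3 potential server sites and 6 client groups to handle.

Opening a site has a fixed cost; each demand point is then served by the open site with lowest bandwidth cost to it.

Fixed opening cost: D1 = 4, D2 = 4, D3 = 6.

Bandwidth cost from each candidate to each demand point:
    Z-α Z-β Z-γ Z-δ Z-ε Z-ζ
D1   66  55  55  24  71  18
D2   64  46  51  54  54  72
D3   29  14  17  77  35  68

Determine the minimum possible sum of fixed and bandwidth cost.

Open {D1, D3}: assign each demand point to its cheapest open site.
  Z-α→D3 29, Z-β→D3 14, Z-γ→D3 17, Z-δ→D1 24, Z-ε→D3 35, Z-ζ→D1 18
  bandwidth cost 137, fixed 10 → total 147.
Compare {D1, D2, D3}: bandwidth cost 137 + fixed 14 = 151.
Compare {D2, D3}: bandwidth cost 217 + fixed 10 = 227.
Compare {D3}: bandwidth cost 240 + fixed 6 = 246.
All other subsets cost ≥ 151. Minimum total cost: 147.

147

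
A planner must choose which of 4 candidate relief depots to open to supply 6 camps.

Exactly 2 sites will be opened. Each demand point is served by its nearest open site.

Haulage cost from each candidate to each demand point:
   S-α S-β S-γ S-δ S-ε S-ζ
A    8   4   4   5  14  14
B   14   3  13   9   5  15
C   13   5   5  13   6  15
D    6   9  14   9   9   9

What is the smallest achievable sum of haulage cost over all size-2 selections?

Open {A, D}.
  S-α→D 6, S-β→A 4, S-γ→A 4, S-δ→A 5, S-ε→D 9, S-ζ→D 9  ⇒ total 37.
Compare {A, B}: total 39.
Compare {C, D}: total 40.
No size-2 selection does better; minimum is 37.

37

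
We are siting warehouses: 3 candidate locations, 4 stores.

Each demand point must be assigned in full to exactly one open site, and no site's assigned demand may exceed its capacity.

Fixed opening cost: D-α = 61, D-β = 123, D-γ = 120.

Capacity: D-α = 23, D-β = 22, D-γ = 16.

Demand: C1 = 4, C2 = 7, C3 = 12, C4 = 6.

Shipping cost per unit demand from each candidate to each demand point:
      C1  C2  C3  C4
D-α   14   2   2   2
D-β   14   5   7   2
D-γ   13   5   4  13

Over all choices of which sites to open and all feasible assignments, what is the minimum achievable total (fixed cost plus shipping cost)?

290

Open {D-α, D-β}; cheapest assignment that respects the capacities:
  D-α (cap 23, load 23): C1, C2, C3 — cost 4×14 + 7×2 + 12×2 = 94
  D-β (cap 22, load 6): C4 — cost 6×2 = 12
  Shipping 106, fixed 184 → total 290.
  Any other capacity-feasible assignment to {D-α, D-β} ships for at least 106.
Compare {D-α, D-γ}: its best feasible assignment gives total 304.
Compare {D-β, D-γ}: its best feasible assignment gives total 390.
Every other set of open sites that can feasibly serve all demand totals ≥ 304 even under its best assignment. Minimum: 290.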